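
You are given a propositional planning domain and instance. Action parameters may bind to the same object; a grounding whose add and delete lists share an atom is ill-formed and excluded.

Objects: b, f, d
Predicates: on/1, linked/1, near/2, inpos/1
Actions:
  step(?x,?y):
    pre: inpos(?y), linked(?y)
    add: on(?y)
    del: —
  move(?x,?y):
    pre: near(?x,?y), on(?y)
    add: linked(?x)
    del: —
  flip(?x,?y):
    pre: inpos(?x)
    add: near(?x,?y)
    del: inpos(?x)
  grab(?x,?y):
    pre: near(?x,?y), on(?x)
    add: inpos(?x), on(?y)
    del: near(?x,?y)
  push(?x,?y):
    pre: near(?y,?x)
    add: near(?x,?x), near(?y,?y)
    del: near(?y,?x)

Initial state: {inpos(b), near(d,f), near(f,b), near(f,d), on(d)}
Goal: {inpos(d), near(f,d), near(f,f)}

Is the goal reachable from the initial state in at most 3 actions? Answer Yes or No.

Yes

1. grab(d,f)  →  {inpos(b), inpos(d), near(f,b), near(f,d), on(d), on(f)}
2. push(b,f)  →  {inpos(b), inpos(d), near(b,b), near(f,d), near(f,f), on(d), on(f)}
optimal plan length = 2; 2 ≤ 3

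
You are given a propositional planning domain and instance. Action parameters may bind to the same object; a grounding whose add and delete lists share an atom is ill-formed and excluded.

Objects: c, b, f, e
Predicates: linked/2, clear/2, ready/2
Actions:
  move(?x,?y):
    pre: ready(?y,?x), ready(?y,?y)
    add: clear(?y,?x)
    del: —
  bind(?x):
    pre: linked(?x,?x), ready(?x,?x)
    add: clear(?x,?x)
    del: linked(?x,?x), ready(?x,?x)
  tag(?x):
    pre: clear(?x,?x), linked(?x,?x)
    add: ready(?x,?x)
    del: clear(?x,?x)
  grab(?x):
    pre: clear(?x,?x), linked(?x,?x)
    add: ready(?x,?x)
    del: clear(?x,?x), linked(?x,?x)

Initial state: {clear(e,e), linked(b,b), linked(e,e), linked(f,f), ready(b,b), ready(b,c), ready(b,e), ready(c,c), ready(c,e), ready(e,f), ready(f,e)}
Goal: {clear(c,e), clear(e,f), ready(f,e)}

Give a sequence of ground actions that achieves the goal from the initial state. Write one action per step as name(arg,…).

1. move(e,c)  →  {clear(c,e), clear(e,e), linked(b,b), linked(e,e), linked(f,f), ready(b,b), ready(b,c), ready(b,e), ready(c,c), ready(c,e), ready(e,f), ready(f,e)}
2. tag(e)  →  {clear(c,e), linked(b,b), linked(e,e), linked(f,f), ready(b,b), ready(b,c), ready(b,e), ready(c,c), ready(c,e), ready(e,e), ready(e,f), ready(f,e)}
3. move(f,e)  →  {clear(c,e), clear(e,f), linked(b,b), linked(e,e), linked(f,f), ready(b,b), ready(b,c), ready(b,e), ready(c,c), ready(c,e), ready(e,e), ready(e,f), ready(f,e)}

move(e,c); tag(e); move(f,e)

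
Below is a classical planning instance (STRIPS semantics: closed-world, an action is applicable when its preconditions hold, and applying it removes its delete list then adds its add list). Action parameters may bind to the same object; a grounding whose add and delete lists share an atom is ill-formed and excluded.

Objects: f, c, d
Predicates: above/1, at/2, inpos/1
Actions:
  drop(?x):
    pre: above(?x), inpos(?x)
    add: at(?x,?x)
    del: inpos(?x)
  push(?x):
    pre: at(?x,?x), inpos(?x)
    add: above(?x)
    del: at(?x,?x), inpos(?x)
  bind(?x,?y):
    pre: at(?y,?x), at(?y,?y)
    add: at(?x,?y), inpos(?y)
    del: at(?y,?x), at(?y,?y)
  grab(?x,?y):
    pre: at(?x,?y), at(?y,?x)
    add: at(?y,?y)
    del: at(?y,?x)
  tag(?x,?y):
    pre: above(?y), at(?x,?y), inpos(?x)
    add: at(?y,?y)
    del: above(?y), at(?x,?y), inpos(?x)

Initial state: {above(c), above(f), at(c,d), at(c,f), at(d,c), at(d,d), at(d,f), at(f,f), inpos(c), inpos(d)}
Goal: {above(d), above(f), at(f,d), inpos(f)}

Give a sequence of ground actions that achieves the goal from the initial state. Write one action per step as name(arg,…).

1. drop(c)  →  {above(c), above(f), at(c,c), at(c,d), at(c,f), at(d,c), at(d,d), at(d,f), at(f,f), inpos(d)}
2. push(d)  →  {above(c), above(d), above(f), at(c,c), at(c,d), at(c,f), at(d,c), at(d,f), at(f,f)}
3. bind(f,c)  →  {above(c), above(d), above(f), at(c,d), at(d,c), at(d,f), at(f,c), at(f,f), inpos(c)}
4. bind(c,f)  →  {above(c), above(d), above(f), at(c,d), at(c,f), at(d,c), at(d,f), inpos(c), inpos(f)}
5. grab(c,d)  →  {above(c), above(d), above(f), at(c,d), at(c,f), at(d,d), at(d,f), inpos(c), inpos(f)}
6. bind(f,d)  →  {above(c), above(d), above(f), at(c,d), at(c,f), at(f,d), inpos(c), inpos(d), inpos(f)}

drop(c); push(d); bind(f,c); bind(c,f); grab(c,d); bind(f,d)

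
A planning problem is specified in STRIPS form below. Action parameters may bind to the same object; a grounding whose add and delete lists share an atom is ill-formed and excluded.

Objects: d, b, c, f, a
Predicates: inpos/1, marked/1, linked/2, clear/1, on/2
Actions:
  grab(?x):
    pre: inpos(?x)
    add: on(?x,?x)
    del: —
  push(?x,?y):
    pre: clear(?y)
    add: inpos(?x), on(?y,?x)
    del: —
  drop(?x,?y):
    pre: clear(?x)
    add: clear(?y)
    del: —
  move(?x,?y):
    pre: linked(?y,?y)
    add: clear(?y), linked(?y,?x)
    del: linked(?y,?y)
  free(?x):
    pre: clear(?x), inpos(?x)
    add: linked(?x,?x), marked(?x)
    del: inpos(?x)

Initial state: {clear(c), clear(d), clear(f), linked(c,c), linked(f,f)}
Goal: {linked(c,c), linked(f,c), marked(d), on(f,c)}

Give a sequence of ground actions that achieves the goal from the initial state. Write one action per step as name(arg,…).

1. push(d,d)  →  {clear(c), clear(d), clear(f), inpos(d), linked(c,c), linked(f,f), on(d,d)}
2. push(c,f)  →  {clear(c), clear(d), clear(f), inpos(c), inpos(d), linked(c,c), linked(f,f), on(d,d), on(f,c)}
3. move(c,f)  →  {clear(c), clear(d), clear(f), inpos(c), inpos(d), linked(c,c), linked(f,c), on(d,d), on(f,c)}
4. free(d)  →  {clear(c), clear(d), clear(f), inpos(c), linked(c,c), linked(d,d), linked(f,c), marked(d), on(d,d), on(f,c)}

push(d,d); push(c,f); move(c,f); free(d)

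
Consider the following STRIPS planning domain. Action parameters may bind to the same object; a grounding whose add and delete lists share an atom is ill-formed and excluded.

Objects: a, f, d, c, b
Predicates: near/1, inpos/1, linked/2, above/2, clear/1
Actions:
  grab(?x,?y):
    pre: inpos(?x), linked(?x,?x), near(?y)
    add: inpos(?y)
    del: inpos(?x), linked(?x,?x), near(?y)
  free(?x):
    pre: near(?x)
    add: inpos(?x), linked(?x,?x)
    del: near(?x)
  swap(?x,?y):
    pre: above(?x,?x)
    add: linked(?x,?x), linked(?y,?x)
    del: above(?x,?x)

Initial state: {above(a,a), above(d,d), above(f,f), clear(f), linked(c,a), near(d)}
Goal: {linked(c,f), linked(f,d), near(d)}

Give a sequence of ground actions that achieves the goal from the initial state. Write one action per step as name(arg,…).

1. swap(f,c)  →  {above(a,a), above(d,d), clear(f), linked(c,a), linked(c,f), linked(f,f), near(d)}
2. swap(d,f)  →  {above(a,a), clear(f), linked(c,a), linked(c,f), linked(d,d), linked(f,d), linked(f,f), near(d)}

swap(f,c); swap(d,f)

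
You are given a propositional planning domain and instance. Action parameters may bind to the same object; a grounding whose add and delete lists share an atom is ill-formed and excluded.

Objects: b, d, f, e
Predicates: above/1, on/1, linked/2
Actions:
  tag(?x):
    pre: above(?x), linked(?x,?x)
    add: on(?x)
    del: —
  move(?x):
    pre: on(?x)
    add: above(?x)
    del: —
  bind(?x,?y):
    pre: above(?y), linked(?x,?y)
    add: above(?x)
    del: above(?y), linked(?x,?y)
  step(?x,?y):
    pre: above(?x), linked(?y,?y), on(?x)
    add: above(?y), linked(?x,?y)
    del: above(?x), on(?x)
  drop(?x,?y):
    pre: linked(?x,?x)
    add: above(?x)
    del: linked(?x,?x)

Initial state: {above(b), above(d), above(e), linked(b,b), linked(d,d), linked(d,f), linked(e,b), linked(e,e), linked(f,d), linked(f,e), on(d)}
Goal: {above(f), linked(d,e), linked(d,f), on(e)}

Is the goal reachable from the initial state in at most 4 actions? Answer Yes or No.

1. tag(e)  →  {above(b), above(d), above(e), linked(b,b), linked(d,d), linked(d,f), linked(e,b), linked(e,e), linked(f,d), linked(f,e), on(d), on(e)}
2. bind(f,e)  →  {above(b), above(d), above(f), linked(b,b), linked(d,d), linked(d,f), linked(e,b), linked(e,e), linked(f,d), on(d), on(e)}
3. step(d,e)  →  {above(b), above(e), above(f), linked(b,b), linked(d,d), linked(d,e), linked(d,f), linked(e,b), linked(e,e), linked(f,d), on(e)}
optimal plan length = 3; 3 ≤ 4

Yes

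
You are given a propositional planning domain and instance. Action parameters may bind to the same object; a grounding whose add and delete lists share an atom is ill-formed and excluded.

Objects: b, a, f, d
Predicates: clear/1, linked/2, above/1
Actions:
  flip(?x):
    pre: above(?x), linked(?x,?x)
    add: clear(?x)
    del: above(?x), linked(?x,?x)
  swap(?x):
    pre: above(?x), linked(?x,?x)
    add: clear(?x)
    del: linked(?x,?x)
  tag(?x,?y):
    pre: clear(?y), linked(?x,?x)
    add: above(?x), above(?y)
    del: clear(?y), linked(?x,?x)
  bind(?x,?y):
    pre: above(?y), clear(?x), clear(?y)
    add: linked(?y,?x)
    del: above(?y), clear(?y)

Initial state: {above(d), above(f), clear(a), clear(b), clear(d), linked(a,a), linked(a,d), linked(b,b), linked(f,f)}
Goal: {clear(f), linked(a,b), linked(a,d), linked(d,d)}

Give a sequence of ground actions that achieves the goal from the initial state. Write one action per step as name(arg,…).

1. flip(f)  →  {above(d), clear(a), clear(b), clear(d), clear(f), linked(a,a), linked(a,d), linked(b,b)}
2. tag(b,a)  →  {above(a), above(b), above(d), clear(b), clear(d), clear(f), linked(a,a), linked(a,d)}
3. swap(a)  →  {above(a), above(b), above(d), clear(a), clear(b), clear(d), clear(f), linked(a,d)}
4. bind(b,a)  →  {above(b), above(d), clear(b), clear(d), clear(f), linked(a,b), linked(a,d)}
5. bind(d,d)  →  {above(b), clear(b), clear(f), linked(a,b), linked(a,d), linked(d,d)}

flip(f); tag(b,a); swap(a); bind(b,a); bind(d,d)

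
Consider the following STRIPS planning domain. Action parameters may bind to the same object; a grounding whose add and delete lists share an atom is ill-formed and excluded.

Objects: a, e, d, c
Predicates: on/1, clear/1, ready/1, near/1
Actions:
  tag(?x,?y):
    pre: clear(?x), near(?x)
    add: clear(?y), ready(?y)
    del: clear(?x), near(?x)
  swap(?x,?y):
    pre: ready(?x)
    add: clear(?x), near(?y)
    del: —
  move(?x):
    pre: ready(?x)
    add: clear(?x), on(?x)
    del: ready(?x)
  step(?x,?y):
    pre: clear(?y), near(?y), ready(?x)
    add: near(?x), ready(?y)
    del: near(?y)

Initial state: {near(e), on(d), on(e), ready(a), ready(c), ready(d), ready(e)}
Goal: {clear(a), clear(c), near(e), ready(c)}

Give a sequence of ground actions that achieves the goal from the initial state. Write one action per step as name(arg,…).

1. swap(a,a)  →  {clear(a), near(a), near(e), on(d), on(e), ready(a), ready(c), ready(d), ready(e)}
2. swap(c,a)  →  {clear(a), clear(c), near(a), near(e), on(d), on(e), ready(a), ready(c), ready(d), ready(e)}

swap(a,a); swap(c,a)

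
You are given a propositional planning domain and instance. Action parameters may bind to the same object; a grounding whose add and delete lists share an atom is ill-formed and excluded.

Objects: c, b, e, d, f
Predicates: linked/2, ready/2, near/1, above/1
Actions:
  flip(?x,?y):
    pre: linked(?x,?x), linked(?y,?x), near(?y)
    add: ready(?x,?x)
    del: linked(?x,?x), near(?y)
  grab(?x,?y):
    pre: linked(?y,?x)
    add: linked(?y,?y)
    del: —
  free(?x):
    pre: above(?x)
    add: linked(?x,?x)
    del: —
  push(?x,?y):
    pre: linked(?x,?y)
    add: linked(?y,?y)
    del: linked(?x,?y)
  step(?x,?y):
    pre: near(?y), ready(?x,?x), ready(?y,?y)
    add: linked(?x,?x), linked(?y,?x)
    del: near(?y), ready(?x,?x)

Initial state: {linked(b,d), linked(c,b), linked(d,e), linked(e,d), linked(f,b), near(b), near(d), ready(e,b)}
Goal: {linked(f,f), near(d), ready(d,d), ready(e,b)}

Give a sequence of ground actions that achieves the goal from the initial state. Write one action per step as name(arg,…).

grab(b,f); grab(e,d); flip(d,b)

1. grab(b,f)  →  {linked(b,d), linked(c,b), linked(d,e), linked(e,d), linked(f,b), linked(f,f), near(b), near(d), ready(e,b)}
2. grab(e,d)  →  {linked(b,d), linked(c,b), linked(d,d), linked(d,e), linked(e,d), linked(f,b), linked(f,f), near(b), near(d), ready(e,b)}
3. flip(d,b)  →  {linked(b,d), linked(c,b), linked(d,e), linked(e,d), linked(f,b), linked(f,f), near(d), ready(d,d), ready(e,b)}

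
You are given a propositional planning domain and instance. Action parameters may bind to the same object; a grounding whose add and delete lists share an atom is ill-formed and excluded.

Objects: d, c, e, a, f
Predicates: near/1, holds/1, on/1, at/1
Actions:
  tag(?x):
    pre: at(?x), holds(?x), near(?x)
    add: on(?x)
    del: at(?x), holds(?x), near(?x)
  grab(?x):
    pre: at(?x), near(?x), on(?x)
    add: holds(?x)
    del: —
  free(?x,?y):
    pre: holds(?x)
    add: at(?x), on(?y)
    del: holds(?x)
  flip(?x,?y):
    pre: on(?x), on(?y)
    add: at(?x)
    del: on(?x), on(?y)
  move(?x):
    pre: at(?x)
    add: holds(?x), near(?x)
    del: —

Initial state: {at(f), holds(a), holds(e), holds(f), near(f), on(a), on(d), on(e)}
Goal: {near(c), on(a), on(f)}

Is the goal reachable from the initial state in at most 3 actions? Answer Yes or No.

No

1. tag(f)  →  {holds(a), holds(e), on(a), on(d), on(e), on(f)}
2. free(e,c)  →  {at(e), holds(a), on(a), on(c), on(d), on(e), on(f)}
3. flip(c,d)  →  {at(c), at(e), holds(a), on(a), on(e), on(f)}
4. move(c)  →  {at(c), at(e), holds(a), holds(c), near(c), on(a), on(e), on(f)}
optimal plan length = 4; 4 > 3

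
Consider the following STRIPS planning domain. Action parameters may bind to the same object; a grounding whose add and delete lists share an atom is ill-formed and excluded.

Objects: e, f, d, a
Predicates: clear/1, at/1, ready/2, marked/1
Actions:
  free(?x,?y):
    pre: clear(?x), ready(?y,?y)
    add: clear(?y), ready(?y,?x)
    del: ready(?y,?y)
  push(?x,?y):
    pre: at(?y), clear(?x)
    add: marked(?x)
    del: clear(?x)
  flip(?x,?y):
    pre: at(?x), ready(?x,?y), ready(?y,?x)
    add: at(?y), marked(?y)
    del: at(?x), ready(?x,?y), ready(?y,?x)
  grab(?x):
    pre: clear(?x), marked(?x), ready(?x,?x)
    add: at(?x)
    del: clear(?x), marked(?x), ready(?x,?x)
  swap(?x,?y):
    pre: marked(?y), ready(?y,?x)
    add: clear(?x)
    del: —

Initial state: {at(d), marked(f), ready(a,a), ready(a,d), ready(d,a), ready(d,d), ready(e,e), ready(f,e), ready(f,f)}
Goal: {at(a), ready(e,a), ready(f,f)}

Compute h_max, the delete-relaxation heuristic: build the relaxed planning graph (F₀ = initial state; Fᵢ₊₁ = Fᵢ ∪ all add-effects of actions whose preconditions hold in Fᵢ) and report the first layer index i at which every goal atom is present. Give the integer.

F0 = init (9 atoms)
F1 = F0 ∪ {at(a), clear(e), clear(f), marked(a)}  (13 atoms)
F2 = F1 ∪ {at(f), clear(a), clear(d), marked(d), marked(e), ready(a,e), ready(a,f), ready(d,e), ready(d,f), ready(e,f)}  (23 atoms)
F3 = F2 ∪ {at(e), ready(e,a), ready(e,d), ready(f,a), ready(f,d)}  (28 atoms)
goal ⊆ F3  ⇒  h_max = 3

3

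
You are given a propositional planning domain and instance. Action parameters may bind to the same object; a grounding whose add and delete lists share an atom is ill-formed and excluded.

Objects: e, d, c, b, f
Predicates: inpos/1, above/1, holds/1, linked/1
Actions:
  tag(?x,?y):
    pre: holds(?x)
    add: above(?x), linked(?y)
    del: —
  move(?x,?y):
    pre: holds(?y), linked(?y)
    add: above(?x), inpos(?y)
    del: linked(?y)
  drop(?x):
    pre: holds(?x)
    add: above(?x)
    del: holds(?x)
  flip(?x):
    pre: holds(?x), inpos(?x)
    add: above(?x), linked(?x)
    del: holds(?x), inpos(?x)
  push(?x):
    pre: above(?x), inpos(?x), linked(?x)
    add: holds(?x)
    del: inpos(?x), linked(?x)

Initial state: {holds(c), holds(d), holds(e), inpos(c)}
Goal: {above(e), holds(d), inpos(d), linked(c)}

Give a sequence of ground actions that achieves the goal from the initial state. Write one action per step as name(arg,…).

1. tag(e,d)  →  {above(e), holds(c), holds(d), holds(e), inpos(c), linked(d)}
2. tag(e,c)  →  {above(e), holds(c), holds(d), holds(e), inpos(c), linked(c), linked(d)}
3. move(e,d)  →  {above(e), holds(c), holds(d), holds(e), inpos(c), inpos(d), linked(c)}

tag(e,d); tag(e,c); move(e,d)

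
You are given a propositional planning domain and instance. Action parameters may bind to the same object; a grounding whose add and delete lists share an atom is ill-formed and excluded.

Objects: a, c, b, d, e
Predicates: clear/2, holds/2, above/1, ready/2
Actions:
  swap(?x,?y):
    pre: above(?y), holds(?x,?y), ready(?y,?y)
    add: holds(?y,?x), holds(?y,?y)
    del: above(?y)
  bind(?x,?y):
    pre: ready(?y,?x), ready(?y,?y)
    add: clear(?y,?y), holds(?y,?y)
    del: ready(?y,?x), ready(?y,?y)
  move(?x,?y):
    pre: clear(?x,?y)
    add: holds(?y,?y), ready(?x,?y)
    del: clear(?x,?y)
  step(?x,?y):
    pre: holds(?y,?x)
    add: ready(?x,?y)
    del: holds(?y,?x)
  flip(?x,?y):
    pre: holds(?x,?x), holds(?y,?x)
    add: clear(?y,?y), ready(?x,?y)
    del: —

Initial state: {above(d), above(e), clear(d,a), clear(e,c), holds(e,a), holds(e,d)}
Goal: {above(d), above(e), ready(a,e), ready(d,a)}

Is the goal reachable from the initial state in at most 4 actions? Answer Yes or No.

Yes

1. move(d,a)  →  {above(d), above(e), clear(e,c), holds(a,a), holds(e,a), holds(e,d), ready(d,a)}
2. step(a,e)  →  {above(d), above(e), clear(e,c), holds(a,a), holds(e,d), ready(a,e), ready(d,a)}
optimal plan length = 2; 2 ≤ 4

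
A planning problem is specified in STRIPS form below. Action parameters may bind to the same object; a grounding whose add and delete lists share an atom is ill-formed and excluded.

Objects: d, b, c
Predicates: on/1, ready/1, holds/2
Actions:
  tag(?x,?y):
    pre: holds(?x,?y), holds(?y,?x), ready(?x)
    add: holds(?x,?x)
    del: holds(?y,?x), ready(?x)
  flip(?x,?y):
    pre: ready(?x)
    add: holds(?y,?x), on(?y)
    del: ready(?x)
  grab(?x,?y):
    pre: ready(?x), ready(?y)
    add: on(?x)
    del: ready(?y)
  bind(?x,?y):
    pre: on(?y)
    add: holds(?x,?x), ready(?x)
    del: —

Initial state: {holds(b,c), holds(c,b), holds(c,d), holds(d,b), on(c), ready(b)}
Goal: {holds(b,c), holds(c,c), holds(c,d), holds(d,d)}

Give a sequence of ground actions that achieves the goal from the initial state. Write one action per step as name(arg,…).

bind(d,c); bind(c,c)

1. bind(d,c)  →  {holds(b,c), holds(c,b), holds(c,d), holds(d,b), holds(d,d), on(c), ready(b), ready(d)}
2. bind(c,c)  →  {holds(b,c), holds(c,b), holds(c,c), holds(c,d), holds(d,b), holds(d,d), on(c), ready(b), ready(c), ready(d)}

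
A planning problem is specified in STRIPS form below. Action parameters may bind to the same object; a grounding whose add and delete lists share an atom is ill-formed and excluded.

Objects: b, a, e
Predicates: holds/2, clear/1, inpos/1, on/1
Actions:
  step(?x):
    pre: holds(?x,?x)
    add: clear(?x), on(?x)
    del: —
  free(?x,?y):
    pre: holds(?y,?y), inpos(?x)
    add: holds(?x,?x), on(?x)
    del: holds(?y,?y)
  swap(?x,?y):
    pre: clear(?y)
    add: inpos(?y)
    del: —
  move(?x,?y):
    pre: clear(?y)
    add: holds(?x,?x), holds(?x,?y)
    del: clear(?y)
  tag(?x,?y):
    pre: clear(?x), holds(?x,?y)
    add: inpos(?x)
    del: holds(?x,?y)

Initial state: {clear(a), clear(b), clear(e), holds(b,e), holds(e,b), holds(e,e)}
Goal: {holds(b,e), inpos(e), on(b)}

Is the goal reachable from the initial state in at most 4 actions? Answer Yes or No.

Yes

1. swap(b,b)  →  {clear(a), clear(b), clear(e), holds(b,e), holds(e,b), holds(e,e), inpos(b)}
2. free(b,e)  →  {clear(a), clear(b), clear(e), holds(b,b), holds(b,e), holds(e,b), inpos(b), on(b)}
3. swap(b,e)  →  {clear(a), clear(b), clear(e), holds(b,b), holds(b,e), holds(e,b), inpos(b), inpos(e), on(b)}
optimal plan length = 3; 3 ≤ 4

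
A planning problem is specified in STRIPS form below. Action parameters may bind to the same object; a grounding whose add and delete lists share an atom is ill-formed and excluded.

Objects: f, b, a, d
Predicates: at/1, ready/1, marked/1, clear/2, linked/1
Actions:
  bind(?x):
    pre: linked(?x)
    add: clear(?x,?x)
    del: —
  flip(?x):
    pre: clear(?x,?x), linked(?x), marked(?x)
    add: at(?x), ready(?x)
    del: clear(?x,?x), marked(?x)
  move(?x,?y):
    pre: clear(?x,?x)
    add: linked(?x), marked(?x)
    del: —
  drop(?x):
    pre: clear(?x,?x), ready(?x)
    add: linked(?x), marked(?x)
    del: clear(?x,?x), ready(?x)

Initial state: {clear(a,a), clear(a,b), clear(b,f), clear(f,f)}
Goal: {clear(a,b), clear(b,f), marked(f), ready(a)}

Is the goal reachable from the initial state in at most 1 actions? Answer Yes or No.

1. move(f,f)  →  {clear(a,a), clear(a,b), clear(b,f), clear(f,f), linked(f), marked(f)}
2. move(a,f)  →  {clear(a,a), clear(a,b), clear(b,f), clear(f,f), linked(a), linked(f), marked(a), marked(f)}
3. flip(a)  →  {at(a), clear(a,b), clear(b,f), clear(f,f), linked(a), linked(f), marked(f), ready(a)}
optimal plan length = 3; 3 > 1

No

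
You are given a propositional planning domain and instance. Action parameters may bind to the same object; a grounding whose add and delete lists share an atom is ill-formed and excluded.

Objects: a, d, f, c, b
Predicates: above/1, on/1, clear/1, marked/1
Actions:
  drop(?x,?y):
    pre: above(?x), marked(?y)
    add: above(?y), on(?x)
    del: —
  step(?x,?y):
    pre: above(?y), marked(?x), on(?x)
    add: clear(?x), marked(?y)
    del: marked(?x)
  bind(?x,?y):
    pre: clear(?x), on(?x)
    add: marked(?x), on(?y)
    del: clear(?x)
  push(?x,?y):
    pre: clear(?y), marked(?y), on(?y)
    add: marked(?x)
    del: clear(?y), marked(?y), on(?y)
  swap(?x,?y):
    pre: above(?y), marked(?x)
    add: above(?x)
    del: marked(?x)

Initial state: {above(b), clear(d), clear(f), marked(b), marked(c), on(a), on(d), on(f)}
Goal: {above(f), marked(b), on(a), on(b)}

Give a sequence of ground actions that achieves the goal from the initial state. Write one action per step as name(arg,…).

1. bind(f,a)  →  {above(b), clear(d), marked(b), marked(c), marked(f), on(a), on(d), on(f)}
2. drop(b,f)  →  {above(b), above(f), clear(d), marked(b), marked(c), marked(f), on(a), on(b), on(d), on(f)}

bind(f,a); drop(b,f)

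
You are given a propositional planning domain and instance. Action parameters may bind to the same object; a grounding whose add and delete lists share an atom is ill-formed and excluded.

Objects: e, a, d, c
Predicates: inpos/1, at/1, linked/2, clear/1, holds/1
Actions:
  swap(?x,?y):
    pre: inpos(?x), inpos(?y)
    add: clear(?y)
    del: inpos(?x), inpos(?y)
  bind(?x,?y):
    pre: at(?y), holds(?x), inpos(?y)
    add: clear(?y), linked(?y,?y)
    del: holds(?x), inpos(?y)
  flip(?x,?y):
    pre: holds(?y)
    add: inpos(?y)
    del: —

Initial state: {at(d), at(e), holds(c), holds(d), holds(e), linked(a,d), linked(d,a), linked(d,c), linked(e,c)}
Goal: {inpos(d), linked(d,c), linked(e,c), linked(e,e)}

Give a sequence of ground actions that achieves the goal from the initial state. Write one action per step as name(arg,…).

flip(e,e); bind(e,e); flip(e,d)

1. flip(e,e)  →  {at(d), at(e), holds(c), holds(d), holds(e), inpos(e), linked(a,d), linked(d,a), linked(d,c), linked(e,c)}
2. bind(e,e)  →  {at(d), at(e), clear(e), holds(c), holds(d), linked(a,d), linked(d,a), linked(d,c), linked(e,c), linked(e,e)}
3. flip(e,d)  →  {at(d), at(e), clear(e), holds(c), holds(d), inpos(d), linked(a,d), linked(d,a), linked(d,c), linked(e,c), linked(e,e)}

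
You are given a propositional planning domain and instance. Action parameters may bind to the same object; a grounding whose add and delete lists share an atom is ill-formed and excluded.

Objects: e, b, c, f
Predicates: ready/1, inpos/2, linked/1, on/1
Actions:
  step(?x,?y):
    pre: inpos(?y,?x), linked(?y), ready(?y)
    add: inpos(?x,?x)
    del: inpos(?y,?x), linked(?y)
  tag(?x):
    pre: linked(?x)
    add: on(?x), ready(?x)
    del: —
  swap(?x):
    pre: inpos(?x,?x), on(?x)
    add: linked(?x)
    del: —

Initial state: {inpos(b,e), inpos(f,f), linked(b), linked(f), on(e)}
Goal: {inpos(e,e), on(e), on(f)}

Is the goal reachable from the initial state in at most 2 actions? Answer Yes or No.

1. tag(b)  →  {inpos(b,e), inpos(f,f), linked(b), linked(f), on(b), on(e), ready(b)}
2. step(e,b)  →  {inpos(e,e), inpos(f,f), linked(f), on(b), on(e), ready(b)}
3. tag(f)  →  {inpos(e,e), inpos(f,f), linked(f), on(b), on(e), on(f), ready(b), ready(f)}
optimal plan length = 3; 3 > 2

No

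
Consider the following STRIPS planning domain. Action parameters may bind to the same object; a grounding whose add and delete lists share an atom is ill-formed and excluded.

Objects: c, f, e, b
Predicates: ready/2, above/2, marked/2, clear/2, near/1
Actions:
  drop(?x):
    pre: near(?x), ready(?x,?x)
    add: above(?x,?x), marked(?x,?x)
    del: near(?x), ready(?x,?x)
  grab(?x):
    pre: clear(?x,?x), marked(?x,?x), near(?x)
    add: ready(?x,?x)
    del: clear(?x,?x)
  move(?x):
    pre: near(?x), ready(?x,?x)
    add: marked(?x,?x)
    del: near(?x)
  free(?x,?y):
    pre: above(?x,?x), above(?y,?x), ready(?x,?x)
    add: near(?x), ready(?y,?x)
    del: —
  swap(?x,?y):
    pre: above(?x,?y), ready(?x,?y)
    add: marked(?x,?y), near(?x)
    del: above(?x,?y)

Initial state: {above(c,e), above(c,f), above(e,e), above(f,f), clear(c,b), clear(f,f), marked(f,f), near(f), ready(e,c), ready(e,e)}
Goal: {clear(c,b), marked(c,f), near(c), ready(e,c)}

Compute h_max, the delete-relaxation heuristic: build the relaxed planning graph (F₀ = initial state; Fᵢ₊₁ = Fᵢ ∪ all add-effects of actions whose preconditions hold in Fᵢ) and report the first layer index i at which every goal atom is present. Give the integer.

3

F0 = init (10 atoms)
F1 = F0 ∪ {marked(e,e), near(e), ready(c,e), ready(f,f)}  (14 atoms)
F2 = F1 ∪ {marked(c,e), near(c), ready(c,f)}  (17 atoms)
F3 = F2 ∪ {marked(c,f)}  (18 atoms)
goal ⊆ F3  ⇒  h_max = 3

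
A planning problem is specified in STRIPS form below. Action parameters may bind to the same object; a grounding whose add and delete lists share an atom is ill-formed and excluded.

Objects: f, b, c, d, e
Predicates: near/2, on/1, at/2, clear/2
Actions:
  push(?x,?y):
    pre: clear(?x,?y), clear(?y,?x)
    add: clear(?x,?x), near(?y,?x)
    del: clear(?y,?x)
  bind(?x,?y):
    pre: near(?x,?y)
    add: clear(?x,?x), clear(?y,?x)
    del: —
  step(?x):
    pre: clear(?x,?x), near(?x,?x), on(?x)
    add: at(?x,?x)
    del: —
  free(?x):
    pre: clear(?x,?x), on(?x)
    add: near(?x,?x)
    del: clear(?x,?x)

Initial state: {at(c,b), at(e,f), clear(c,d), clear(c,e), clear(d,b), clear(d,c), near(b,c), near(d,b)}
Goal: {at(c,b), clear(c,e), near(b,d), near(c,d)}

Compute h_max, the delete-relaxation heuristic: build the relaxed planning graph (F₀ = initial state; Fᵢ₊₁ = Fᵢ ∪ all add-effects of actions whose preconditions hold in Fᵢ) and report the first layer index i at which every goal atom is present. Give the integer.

2

F0 = init (8 atoms)
F1 = F0 ∪ {clear(b,b), clear(b,d), clear(c,b), clear(c,c), clear(d,d), near(c,d), near(d,c)}  (15 atoms)
F2 = F1 ∪ {near(b,d)}  (16 atoms)
goal ⊆ F2  ⇒  h_max = 2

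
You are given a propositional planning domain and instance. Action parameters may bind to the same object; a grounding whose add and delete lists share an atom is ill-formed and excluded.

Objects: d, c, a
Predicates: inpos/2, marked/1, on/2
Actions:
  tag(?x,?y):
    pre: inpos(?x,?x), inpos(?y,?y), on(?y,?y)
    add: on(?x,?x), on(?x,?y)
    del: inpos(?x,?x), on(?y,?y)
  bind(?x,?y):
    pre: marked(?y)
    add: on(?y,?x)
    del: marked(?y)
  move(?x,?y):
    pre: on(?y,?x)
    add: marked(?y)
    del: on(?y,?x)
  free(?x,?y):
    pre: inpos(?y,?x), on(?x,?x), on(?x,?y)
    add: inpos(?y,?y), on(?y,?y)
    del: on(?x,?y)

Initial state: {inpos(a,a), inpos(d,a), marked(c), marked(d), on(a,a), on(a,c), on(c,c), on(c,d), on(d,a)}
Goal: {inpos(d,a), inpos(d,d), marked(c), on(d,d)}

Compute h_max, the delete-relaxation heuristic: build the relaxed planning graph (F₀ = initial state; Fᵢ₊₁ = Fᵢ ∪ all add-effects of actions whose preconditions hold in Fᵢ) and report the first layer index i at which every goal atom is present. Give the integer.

3

F0 = init (9 atoms)
F1 = F0 ∪ {marked(a), on(c,a), on(d,c), on(d,d)}  (13 atoms)
F2 = F1 ∪ {on(a,d)}  (14 atoms)
F3 = F2 ∪ {inpos(d,d)}  (15 atoms)
goal ⊆ F3  ⇒  h_max = 3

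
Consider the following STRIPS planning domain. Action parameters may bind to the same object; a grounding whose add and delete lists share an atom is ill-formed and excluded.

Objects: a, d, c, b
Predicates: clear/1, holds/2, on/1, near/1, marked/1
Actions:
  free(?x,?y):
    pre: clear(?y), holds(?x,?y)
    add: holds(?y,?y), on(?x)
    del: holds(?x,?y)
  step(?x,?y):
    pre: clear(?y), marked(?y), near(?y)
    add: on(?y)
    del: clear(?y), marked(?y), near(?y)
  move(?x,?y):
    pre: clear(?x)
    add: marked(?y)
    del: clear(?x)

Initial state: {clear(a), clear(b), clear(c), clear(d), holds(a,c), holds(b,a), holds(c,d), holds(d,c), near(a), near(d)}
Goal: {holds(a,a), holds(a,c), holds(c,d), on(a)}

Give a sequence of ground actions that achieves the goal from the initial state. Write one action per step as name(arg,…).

1. free(b,a)  →  {clear(a), clear(b), clear(c), clear(d), holds(a,a), holds(a,c), holds(c,d), holds(d,c), near(a), near(d), on(b)}
2. move(d,a)  →  {clear(a), clear(b), clear(c), holds(a,a), holds(a,c), holds(c,d), holds(d,c), marked(a), near(a), near(d), on(b)}
3. step(a,a)  →  {clear(b), clear(c), holds(a,a), holds(a,c), holds(c,d), holds(d,c), near(d), on(a), on(b)}

free(b,a); move(d,a); step(a,a)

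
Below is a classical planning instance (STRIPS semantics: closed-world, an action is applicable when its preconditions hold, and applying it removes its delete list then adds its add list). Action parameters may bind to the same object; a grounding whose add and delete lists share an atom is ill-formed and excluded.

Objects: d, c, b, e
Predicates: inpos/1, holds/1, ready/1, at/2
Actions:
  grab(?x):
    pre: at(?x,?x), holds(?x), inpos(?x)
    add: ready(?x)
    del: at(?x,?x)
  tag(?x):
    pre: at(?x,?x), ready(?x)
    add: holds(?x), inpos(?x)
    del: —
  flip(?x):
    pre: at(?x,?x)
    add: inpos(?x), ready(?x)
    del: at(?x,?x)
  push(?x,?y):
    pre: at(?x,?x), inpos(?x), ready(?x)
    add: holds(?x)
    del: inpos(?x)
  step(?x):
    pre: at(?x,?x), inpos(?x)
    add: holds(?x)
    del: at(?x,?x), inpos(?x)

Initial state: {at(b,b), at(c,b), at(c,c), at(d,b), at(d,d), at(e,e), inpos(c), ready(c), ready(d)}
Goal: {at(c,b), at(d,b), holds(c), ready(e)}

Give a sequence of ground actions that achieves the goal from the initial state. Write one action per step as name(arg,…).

tag(c); flip(e)

1. tag(c)  →  {at(b,b), at(c,b), at(c,c), at(d,b), at(d,d), at(e,e), holds(c), inpos(c), ready(c), ready(d)}
2. flip(e)  →  {at(b,b), at(c,b), at(c,c), at(d,b), at(d,d), holds(c), inpos(c), inpos(e), ready(c), ready(d), ready(e)}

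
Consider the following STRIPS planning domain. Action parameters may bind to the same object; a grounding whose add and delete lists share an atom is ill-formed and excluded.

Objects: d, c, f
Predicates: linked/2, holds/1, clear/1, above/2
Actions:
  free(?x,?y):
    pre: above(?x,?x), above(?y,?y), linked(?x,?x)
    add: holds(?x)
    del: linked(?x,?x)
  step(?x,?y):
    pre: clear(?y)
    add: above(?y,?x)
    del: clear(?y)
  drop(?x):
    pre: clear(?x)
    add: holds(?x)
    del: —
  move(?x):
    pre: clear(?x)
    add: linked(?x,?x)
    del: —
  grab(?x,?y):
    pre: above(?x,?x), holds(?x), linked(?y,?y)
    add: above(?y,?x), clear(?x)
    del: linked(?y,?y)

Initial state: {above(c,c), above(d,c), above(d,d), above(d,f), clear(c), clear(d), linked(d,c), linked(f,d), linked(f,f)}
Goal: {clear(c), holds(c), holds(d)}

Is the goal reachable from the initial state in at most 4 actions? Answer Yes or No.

Yes

1. drop(d)  →  {above(c,c), above(d,c), above(d,d), above(d,f), clear(c), clear(d), holds(d), linked(d,c), linked(f,d), linked(f,f)}
2. drop(c)  →  {above(c,c), above(d,c), above(d,d), above(d,f), clear(c), clear(d), holds(c), holds(d), linked(d,c), linked(f,d), linked(f,f)}
optimal plan length = 2; 2 ≤ 4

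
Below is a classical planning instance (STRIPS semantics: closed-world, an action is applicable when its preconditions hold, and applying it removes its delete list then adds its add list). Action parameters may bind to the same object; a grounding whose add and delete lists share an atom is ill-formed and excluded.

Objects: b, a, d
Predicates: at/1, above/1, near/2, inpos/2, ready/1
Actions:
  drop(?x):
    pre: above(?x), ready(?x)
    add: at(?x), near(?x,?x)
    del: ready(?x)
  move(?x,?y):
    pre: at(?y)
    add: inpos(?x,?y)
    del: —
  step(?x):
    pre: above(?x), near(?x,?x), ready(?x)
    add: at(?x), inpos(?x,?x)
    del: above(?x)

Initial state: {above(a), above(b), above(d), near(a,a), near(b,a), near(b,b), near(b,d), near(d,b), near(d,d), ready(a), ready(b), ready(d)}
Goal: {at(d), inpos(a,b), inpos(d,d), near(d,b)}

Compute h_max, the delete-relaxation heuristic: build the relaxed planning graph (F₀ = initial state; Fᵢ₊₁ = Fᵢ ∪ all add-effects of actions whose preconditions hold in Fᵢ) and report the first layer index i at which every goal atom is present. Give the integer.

F0 = init (12 atoms)
F1 = F0 ∪ {at(a), at(b), at(d), inpos(a,a), inpos(b,b), inpos(d,d)}  (18 atoms)
F2 = F1 ∪ {inpos(a,b), inpos(a,d), inpos(b,a), inpos(b,d), inpos(d,a), inpos(d,b)}  (24 atoms)
goal ⊆ F2  ⇒  h_max = 2

2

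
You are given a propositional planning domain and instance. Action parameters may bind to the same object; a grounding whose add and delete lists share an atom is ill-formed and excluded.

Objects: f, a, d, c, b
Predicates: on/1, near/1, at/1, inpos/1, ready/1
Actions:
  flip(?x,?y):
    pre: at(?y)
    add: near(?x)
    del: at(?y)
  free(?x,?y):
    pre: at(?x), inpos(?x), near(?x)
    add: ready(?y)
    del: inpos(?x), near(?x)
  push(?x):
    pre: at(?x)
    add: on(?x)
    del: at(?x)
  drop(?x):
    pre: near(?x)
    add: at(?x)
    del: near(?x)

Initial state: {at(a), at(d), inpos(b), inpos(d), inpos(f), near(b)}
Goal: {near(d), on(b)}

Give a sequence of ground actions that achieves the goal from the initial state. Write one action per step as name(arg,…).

flip(d,a); drop(b); push(b)

1. flip(d,a)  →  {at(d), inpos(b), inpos(d), inpos(f), near(b), near(d)}
2. drop(b)  →  {at(b), at(d), inpos(b), inpos(d), inpos(f), near(d)}
3. push(b)  →  {at(d), inpos(b), inpos(d), inpos(f), near(d), on(b)}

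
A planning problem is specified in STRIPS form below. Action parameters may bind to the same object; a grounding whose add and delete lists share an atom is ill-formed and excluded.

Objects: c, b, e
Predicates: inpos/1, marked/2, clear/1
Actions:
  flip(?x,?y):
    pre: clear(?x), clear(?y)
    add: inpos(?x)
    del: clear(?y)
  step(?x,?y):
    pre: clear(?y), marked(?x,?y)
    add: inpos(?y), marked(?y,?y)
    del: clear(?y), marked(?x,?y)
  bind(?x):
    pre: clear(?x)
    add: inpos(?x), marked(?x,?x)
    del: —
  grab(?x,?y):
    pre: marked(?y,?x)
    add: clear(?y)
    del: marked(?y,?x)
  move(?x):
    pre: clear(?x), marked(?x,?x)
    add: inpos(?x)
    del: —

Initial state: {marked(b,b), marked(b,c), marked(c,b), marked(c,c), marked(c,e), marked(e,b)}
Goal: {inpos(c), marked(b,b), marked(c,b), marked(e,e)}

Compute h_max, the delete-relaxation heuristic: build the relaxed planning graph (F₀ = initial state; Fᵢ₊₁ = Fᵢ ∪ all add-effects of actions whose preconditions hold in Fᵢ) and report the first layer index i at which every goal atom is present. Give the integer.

2

F0 = init (6 atoms)
F1 = F0 ∪ {clear(b), clear(c), clear(e)}  (9 atoms)
F2 = F1 ∪ {inpos(b), inpos(c), inpos(e), marked(e,e)}  (13 atoms)
goal ⊆ F2  ⇒  h_max = 2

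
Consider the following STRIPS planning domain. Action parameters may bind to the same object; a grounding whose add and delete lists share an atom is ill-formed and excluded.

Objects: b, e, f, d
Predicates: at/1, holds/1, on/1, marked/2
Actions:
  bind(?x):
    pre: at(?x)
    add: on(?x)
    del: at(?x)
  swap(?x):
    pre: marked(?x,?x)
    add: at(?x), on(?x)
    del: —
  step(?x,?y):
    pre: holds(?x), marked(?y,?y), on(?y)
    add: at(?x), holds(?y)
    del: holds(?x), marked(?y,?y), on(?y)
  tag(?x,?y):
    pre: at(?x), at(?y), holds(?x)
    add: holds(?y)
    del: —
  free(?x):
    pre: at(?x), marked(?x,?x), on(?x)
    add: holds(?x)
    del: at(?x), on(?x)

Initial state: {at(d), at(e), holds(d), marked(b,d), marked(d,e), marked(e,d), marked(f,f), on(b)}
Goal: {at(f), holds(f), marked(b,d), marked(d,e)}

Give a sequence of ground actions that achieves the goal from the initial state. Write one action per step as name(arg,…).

swap(f); step(d,f)

1. swap(f)  →  {at(d), at(e), at(f), holds(d), marked(b,d), marked(d,e), marked(e,d), marked(f,f), on(b), on(f)}
2. step(d,f)  →  {at(d), at(e), at(f), holds(f), marked(b,d), marked(d,e), marked(e,d), on(b)}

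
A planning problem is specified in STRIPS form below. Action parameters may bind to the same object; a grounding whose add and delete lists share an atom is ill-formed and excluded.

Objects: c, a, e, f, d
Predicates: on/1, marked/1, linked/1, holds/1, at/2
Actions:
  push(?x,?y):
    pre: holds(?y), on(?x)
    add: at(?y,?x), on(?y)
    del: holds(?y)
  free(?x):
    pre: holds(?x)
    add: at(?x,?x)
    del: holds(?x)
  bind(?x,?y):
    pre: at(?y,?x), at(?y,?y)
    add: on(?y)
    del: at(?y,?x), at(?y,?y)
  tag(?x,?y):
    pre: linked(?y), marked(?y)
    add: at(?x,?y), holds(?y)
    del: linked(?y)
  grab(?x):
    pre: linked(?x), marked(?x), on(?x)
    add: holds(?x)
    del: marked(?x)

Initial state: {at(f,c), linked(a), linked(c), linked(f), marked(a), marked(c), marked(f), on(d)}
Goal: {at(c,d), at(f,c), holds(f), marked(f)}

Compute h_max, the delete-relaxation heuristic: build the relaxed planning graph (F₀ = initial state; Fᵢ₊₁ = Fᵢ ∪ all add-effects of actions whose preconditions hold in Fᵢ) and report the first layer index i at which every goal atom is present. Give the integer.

F0 = init (8 atoms)
F1 = F0 ∪ {at(a,a), at(a,c), at(a,f), at(c,a), at(c,c), at(c,f), at(d,a), at(d,c), at(d,f), at(e,a), at(e,c), at(e,f), at(f,a), at(f,f), holds(a), holds(c), holds(f)}  (25 atoms)
F2 = F1 ∪ {at(a,d), at(c,d), at(f,d), on(a), on(c), on(f)}  (31 atoms)
goal ⊆ F2  ⇒  h_max = 2

2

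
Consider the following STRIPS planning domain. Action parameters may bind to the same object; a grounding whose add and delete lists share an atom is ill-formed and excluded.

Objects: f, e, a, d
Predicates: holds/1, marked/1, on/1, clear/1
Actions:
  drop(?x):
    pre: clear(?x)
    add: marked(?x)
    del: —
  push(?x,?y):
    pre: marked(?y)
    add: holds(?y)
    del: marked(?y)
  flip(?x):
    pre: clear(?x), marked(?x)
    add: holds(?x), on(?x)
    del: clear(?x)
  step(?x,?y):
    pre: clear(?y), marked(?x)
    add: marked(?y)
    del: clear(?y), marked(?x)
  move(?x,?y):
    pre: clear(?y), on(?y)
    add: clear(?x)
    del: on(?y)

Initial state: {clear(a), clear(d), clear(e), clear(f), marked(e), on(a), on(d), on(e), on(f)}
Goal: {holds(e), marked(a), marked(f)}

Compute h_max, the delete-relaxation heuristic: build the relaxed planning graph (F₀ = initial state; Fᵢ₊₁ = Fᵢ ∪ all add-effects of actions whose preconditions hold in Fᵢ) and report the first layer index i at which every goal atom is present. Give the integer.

F0 = init (9 atoms)
F1 = F0 ∪ {holds(e), marked(a), marked(d), marked(f)}  (13 atoms)
goal ⊆ F1  ⇒  h_max = 1

1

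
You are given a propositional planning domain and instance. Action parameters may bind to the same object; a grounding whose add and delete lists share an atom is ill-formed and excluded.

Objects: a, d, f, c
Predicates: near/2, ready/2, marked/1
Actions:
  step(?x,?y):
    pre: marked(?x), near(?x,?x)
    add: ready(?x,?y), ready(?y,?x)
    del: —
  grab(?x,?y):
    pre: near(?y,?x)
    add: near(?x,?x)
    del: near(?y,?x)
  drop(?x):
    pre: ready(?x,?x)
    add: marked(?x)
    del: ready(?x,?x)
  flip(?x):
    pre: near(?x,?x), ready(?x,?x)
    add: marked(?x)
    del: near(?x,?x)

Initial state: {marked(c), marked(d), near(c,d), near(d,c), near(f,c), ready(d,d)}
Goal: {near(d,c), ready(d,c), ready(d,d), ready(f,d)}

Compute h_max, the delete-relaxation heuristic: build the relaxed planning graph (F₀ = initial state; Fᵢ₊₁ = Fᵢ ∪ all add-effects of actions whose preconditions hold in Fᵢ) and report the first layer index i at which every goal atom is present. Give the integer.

2

F0 = init (6 atoms)
F1 = F0 ∪ {near(c,c), near(d,d)}  (8 atoms)
F2 = F1 ∪ {ready(a,c), ready(a,d), ready(c,a), ready(c,c), ready(c,d), ready(c,f), ready(d,a), ready(d,c), ready(d,f), ready(f,c), ready(f,d)}  (19 atoms)
goal ⊆ F2  ⇒  h_max = 2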